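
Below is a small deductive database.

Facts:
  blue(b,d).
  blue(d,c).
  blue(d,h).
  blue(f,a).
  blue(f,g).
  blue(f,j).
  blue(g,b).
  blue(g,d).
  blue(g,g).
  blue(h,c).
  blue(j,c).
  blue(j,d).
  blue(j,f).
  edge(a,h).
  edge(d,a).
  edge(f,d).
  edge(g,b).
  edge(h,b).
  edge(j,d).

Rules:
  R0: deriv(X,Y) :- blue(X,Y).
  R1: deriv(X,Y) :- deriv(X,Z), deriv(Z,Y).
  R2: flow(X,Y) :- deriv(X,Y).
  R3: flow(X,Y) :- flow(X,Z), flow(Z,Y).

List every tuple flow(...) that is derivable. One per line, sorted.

round 1: derive deriv(b,d) via R0 from blue(b,d)
round 1: derive deriv(d,c) via R0 from blue(d,c)
round 1: derive deriv(d,h) via R0 from blue(d,h)
round 1: derive deriv(f,a) via R0 from blue(f,a)
round 1: derive deriv(f,g) via R0 from blue(f,g)
round 1: derive deriv(f,j) via R0 from blue(f,j)
round 1: derive deriv(g,b) via R0 from blue(g,b)
round 1: derive deriv(g,d) via R0 from blue(g,d)
round 1: derive deriv(g,g) via R0 from blue(g,g)
round 1: derive deriv(h,c) via R0 from blue(h,c)
round 1: derive deriv(j,c) via R0 from blue(j,c)
round 1: derive deriv(j,d) via R0 from blue(j,d)
round 1: derive deriv(j,f) via R0 from blue(j,f)
round 2: derive deriv(b,c) via R1 from deriv(b,d), deriv(d,c)
round 2: derive deriv(b,h) via R1 from deriv(b,d), deriv(d,h)
round 2: derive deriv(f,b) via R1 from deriv(f,g), deriv(g,b)
round 2: derive deriv(f,c) via R1 from deriv(f,j), deriv(j,c)
round 2: derive deriv(f,d) via R1 from deriv(f,g), deriv(g,d)
round 2: derive deriv(f,f) via R1 from deriv(f,j), deriv(j,f)
round 2: derive deriv(g,c) via R1 from deriv(g,d), deriv(d,c)
round 2: derive deriv(g,h) via R1 from deriv(g,d), deriv(d,h)
round 2: derive deriv(j,a) via R1 from deriv(j,f), deriv(f,a)
round 2: derive deriv(j,g) via R1 from deriv(j,f), deriv(f,g)
round 2: derive deriv(j,h) via R1 from deriv(j,d), deriv(d,h)
round 2: derive deriv(j,j) via R1 from deriv(j,f), deriv(f,j)
round 2: derive flow(b,d) via R2 from deriv(b,d)
round 2: derive flow(d,c) via R2 from deriv(d,c)
round 2: derive flow(d,h) via R2 from deriv(d,h)
round 2: derive flow(f,a) via R2 from deriv(f,a)
round 2: derive flow(f,g) via R2 from deriv(f,g)
round 2: derive flow(f,j) via R2 from deriv(f,j)
round 2: derive flow(g,b) via R2 from deriv(g,b)
round 2: derive flow(g,d) via R2 from deriv(g,d)
round 2: derive flow(g,g) via R2 from deriv(g,g)
round 2: derive flow(h,c) via R2 from deriv(h,c)
round 2: derive flow(j,c) via R2 from deriv(j,c)
round 2: derive flow(j,d) via R2 from deriv(j,d)
round 2: derive flow(j,f) via R2 from deriv(j,f)
round 3: derive deriv(f,h) via R1 from deriv(f,b), deriv(b,h)
round 3: derive deriv(j,b) via R1 from deriv(j,f), deriv(f,b)
round 3: derive flow(b,c) via R2 from deriv(b,c)
round 3: derive flow(b,h) via R2 from deriv(b,h)
round 3: derive flow(f,b) via R2 from deriv(f,b)
round 3: derive flow(f,c) via R2 from deriv(f,c)
round 3: derive flow(f,d) via R2 from deriv(f,d)
round 3: derive flow(f,f) via R2 from deriv(f,f)
round 3: derive flow(g,c) via R2 from deriv(g,c)
round 3: derive flow(g,h) via R2 from deriv(g,h)
round 3: derive flow(j,a) via R2 from deriv(j,a)
round 3: derive flow(j,g) via R2 from deriv(j,g)
round 3: derive flow(j,h) via R2 from deriv(j,h)
round 3: derive flow(j,j) via R2 from deriv(j,j)
round 4: derive flow(f,h) via R2 from deriv(f,h)
round 4: derive flow(j,b) via R2 from deriv(j,b)

flow(b,c)
flow(b,d)
flow(b,h)
flow(d,c)
flow(d,h)
flow(f,a)
flow(f,b)
flow(f,c)
flow(f,d)
flow(f,f)
flow(f,g)
flow(f,h)
flow(f,j)
flow(g,b)
flow(g,c)
flow(g,d)
flow(g,g)
flow(g,h)
flow(h,c)
flow(j,a)
flow(j,b)
flow(j,c)
flow(j,d)
flow(j,f)
flow(j,g)
flow(j,h)
flow(j,j)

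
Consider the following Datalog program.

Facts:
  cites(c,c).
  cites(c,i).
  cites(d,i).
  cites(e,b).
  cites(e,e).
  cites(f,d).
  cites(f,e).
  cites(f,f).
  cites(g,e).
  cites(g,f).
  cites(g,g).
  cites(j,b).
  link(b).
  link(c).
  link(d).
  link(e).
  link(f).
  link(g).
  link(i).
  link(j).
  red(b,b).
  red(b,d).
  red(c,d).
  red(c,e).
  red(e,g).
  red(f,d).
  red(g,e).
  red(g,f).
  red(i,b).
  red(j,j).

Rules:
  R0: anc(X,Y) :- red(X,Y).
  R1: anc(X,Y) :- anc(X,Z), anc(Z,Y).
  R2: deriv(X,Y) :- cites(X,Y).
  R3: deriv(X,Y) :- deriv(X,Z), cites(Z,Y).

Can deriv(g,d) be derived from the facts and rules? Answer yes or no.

yes

round 1: derive deriv(c,c) via R2 from cites(c,c)
round 1: derive deriv(c,i) via R2 from cites(c,i)
round 1: derive deriv(d,i) via R2 from cites(d,i)
round 1: derive deriv(e,b) via R2 from cites(e,b)
round 1: derive deriv(e,e) via R2 from cites(e,e)
round 1: derive deriv(f,d) via R2 from cites(f,d)
round 1: derive deriv(f,e) via R2 from cites(f,e)
round 1: derive deriv(f,f) via R2 from cites(f,f)
round 1: derive deriv(g,e) via R2 from cites(g,e)
round 1: derive deriv(g,f) via R2 from cites(g,f)
round 1: derive deriv(g,g) via R2 from cites(g,g)
round 1: derive deriv(j,b) via R2 from cites(j,b)
round 2: derive deriv(f,b) via R3 from deriv(f,e), cites(e,b)
round 2: derive deriv(f,i) via R3 from deriv(f,d), cites(d,i)
round 2: derive deriv(g,b) via R3 from deriv(g,e), cites(e,b)
round 2: derive deriv(g,d) via R3 from deriv(g,f), cites(f,d)
round 3: derive deriv(g,i) via R3 from deriv(g,d), cites(d,i)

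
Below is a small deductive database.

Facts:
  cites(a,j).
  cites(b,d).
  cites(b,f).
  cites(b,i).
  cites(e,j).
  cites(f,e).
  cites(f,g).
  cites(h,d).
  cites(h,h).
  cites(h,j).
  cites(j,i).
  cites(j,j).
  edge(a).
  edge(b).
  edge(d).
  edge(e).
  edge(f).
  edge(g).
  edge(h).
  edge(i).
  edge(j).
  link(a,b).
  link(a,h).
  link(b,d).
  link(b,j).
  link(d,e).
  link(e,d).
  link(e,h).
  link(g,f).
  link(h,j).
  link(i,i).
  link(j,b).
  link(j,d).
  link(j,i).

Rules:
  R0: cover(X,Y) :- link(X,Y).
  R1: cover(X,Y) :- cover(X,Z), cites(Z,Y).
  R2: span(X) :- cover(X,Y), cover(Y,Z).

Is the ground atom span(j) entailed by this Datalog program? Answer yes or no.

yes

round 1: derive cover(a,b) via R0 from link(a,b)
round 1: derive cover(a,h) via R0 from link(a,h)
round 1: derive cover(b,d) via R0 from link(b,d)
round 1: derive cover(b,j) via R0 from link(b,j)
round 1: derive cover(d,e) via R0 from link(d,e)
round 1: derive cover(e,d) via R0 from link(e,d)
round 1: derive cover(e,h) via R0 from link(e,h)
round 1: derive cover(g,f) via R0 from link(g,f)
round 1: derive cover(h,j) via R0 from link(h,j)
round 1: derive cover(i,i) via R0 from link(i,i)
round 1: derive cover(j,b) via R0 from link(j,b)
round 1: derive cover(j,d) via R0 from link(j,d)
round 1: derive cover(j,i) via R0 from link(j,i)
round 2: derive cover(a,d) via R1 from cover(a,b), cites(b,d)
round 2: derive cover(a,f) via R1 from cover(a,b), cites(b,f)
round 2: derive cover(a,i) via R1 from cover(a,b), cites(b,i)
round 2: derive cover(a,j) via R1 from cover(a,h), cites(h,j)
round 2: derive cover(b,i) via R1 from cover(b,j), cites(j,i)
round 2: derive cover(d,j) via R1 from cover(d,e), cites(e,j)
round 2: derive cover(e,j) via R1 from cover(e,h), cites(h,j)
round 2: derive cover(g,e) via R1 from cover(g,f), cites(f,e)
round 2: derive cover(g,g) via R1 from cover(g,f), cites(f,g)
round 2: derive cover(h,i) via R1 from cover(h,j), cites(j,i)
round 2: derive cover(j,f) via R1 from cover(j,b), cites(b,f)
round 2: derive span(a) via R2 from cover(a,b), cover(b,d)
round 2: derive span(b) via R2 from cover(b,d), cover(d,e)
round 2: derive span(d) via R2 from cover(d,e), cover(e,d)
round 2: derive span(e) via R2 from cover(e,d), cover(d,e)
round 2: derive span(h) via R2 from cover(h,j), cover(j,b)
round 2: derive span(i) via R2 from cover(i,i), cover(i,i)
round 2: derive span(j) via R2 from cover(j,b), cover(b,d)
round 3: derive cover(a,e) via R1 from cover(a,f), cites(f,e)
round 3: derive cover(a,g) via R1 from cover(a,f), cites(f,g)
round 3: derive cover(d,i) via R1 from cover(d,j), cites(j,i)
round 3: derive cover(e,i) via R1 from cover(e,j), cites(j,i)
round 3: derive cover(g,j) via R1 from cover(g,e), cites(e,j)
round 3: derive cover(j,e) via R1 from cover(j,f), cites(f,e)
round 3: derive cover(j,g) via R1 from cover(j,f), cites(f,g)
round 3: derive span(g) via R2 from cover(g,e), cover(e,d)
round 4: derive cover(g,i) via R1 from cover(g,j), cites(j,i)
round 4: derive cover(j,j) via R1 from cover(j,e), cites(e,j)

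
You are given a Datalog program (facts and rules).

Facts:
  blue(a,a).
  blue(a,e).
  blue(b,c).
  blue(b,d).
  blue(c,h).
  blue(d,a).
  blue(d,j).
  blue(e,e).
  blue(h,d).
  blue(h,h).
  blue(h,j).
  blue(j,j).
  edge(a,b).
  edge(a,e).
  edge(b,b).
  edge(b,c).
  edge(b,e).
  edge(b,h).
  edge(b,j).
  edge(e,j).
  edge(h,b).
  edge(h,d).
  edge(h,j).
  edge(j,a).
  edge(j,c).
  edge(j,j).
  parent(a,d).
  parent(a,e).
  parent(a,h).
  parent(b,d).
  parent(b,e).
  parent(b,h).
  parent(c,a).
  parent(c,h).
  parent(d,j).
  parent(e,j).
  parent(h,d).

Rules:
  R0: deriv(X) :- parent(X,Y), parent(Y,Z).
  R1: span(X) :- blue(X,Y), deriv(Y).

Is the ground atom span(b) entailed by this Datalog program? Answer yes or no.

round 1: derive deriv(a) via R0 from parent(a,d), parent(d,j)
round 1: derive deriv(b) via R0 from parent(b,d), parent(d,j)
round 1: derive deriv(c) via R0 from parent(c,a), parent(a,d)
round 1: derive deriv(h) via R0 from parent(h,d), parent(d,j)
round 2: derive span(a) via R1 from blue(a,a), deriv(a)
round 2: derive span(b) via R1 from blue(b,c), deriv(c)
round 2: derive span(c) via R1 from blue(c,h), deriv(h)
round 2: derive span(d) via R1 from blue(d,a), deriv(a)
round 2: derive span(h) via R1 from blue(h,h), deriv(h)

yes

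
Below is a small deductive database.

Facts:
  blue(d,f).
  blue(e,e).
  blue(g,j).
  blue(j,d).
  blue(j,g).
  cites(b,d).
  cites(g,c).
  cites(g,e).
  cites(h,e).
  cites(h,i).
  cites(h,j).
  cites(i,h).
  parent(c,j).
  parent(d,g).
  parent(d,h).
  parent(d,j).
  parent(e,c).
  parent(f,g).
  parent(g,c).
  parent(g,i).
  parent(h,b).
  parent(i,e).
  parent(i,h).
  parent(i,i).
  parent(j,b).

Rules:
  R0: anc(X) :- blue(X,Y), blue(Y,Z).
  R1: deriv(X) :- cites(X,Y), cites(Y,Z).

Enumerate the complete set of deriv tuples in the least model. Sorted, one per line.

deriv(h)
deriv(i)

round 1: derive deriv(h) via R1 from cites(h,i), cites(i,h)
round 1: derive deriv(i) via R1 from cites(i,h), cites(h,e)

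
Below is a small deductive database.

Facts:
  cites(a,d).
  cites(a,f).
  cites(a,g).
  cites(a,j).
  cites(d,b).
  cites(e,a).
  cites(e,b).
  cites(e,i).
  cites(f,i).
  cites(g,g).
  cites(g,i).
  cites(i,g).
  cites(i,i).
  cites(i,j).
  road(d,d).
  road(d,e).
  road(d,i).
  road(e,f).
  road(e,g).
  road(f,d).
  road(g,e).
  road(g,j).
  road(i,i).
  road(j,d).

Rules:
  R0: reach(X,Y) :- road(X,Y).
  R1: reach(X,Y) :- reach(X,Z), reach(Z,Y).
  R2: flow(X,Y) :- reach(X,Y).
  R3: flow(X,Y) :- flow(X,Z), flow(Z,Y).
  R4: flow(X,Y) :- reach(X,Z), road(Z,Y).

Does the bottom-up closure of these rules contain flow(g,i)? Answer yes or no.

yes

round 1: derive reach(d,d) via R0 from road(d,d)
round 1: derive reach(d,e) via R0 from road(d,e)
round 1: derive reach(d,i) via R0 from road(d,i)
round 1: derive reach(e,f) via R0 from road(e,f)
round 1: derive reach(e,g) via R0 from road(e,g)
round 1: derive reach(f,d) via R0 from road(f,d)
round 1: derive reach(g,e) via R0 from road(g,e)
round 1: derive reach(g,j) via R0 from road(g,j)
round 1: derive reach(i,i) via R0 from road(i,i)
round 1: derive reach(j,d) via R0 from road(j,d)
round 2: derive reach(d,f) via R1 from reach(d,e), reach(e,f)
round 2: derive reach(d,g) via R1 from reach(d,e), reach(e,g)
round 2: derive reach(e,d) via R1 from reach(e,f), reach(f,d)
round 2: derive reach(e,e) via R1 from reach(e,g), reach(g,e)
round 2: derive reach(e,j) via R1 from reach(e,g), reach(g,j)
round 2: derive reach(f,e) via R1 from reach(f,d), reach(d,e)
round 2: derive reach(f,i) via R1 from reach(f,d), reach(d,i)
round 2: derive reach(g,d) via R1 from reach(g,j), reach(j,d)
round 2: derive reach(g,f) via R1 from reach(g,e), reach(e,f)
round 2: derive reach(g,g) via R1 from reach(g,e), reach(e,g)
round 2: derive reach(j,e) via R1 from reach(j,d), reach(d,e)
round 2: derive reach(j,i) via R1 from reach(j,d), reach(d,i)
round 2: derive flow(d,d) via R2 from reach(d,d)
round 2: derive flow(d,e) via R2 from reach(d,e)
round 2: derive flow(d,i) via R2 from reach(d,i)
round 2: derive flow(e,f) via R2 from reach(e,f)
round 2: derive flow(e,g) via R2 from reach(e,g)
round 2: derive flow(f,d) via R2 from reach(f,d)
round 2: derive flow(g,e) via R2 from reach(g,e)
round 2: derive flow(g,j) via R2 from reach(g,j)
round 2: derive flow(i,i) via R2 from reach(i,i)
round 2: derive flow(j,d) via R2 from reach(j,d)
round 2: derive flow(d,f) via R4 from reach(d,e), road(e,f)
round 2: derive flow(d,g) via R4 from reach(d,e), road(e,g)
round 2: derive flow(e,d) via R4 from reach(e,f), road(f,d)
round 2: derive flow(e,e) via R4 from reach(e,g), road(g,e)
round 2: derive flow(e,j) via R4 from reach(e,g), road(g,j)
round 2: derive flow(f,e) via R4 from reach(f,d), road(d,e)
round 2: derive flow(f,i) via R4 from reach(f,d), road(d,i)
round 2: derive flow(g,d) via R4 from reach(g,j), road(j,d)
round 2: derive flow(g,f) via R4 from reach(g,e), road(e,f)
round 2: derive flow(g,g) via R4 from reach(g,e), road(e,g)
round 2: derive flow(j,e) via R4 from reach(j,d), road(d,e)
round 2: derive flow(j,i) via R4 from reach(j,d), road(d,i)
round 3: derive reach(d,j) via R1 from reach(d,e), reach(e,j)
round 3: derive reach(e,i) via R1 from reach(e,d), reach(d,i)
round 3: derive reach(f,f) via R1 from reach(f,d), reach(d,f)
round 3: derive reach(f,g) via R1 from reach(f,d), reach(d,g)
round 3: derive reach(f,j) via R1 from reach(f,e), reach(e,j)
round 3: derive reach(g,i) via R1 from reach(g,d), reach(d,i)
round 3: derive reach(j,f) via R1 from reach(j,d), reach(d,f)
round 3: derive reach(j,g) via R1 from reach(j,d), reach(d,g)
round 3: derive reach(j,j) via R1 from reach(j,e), reach(e,j)
round 3: derive flow(d,j) via R3 from flow(d,e), flow(e,j)
round 3: derive flow(e,i) via R3 from flow(e,d), flow(d,i)
round 3: derive flow(f,f) via R3 from flow(f,d), flow(d,f)
round 3: derive flow(f,g) via R3 from flow(f,d), flow(d,g)
round 3: derive flow(f,j) via R3 from flow(f,e), flow(e,j)
round 3: derive flow(g,i) via R3 from flow(g,d), flow(d,i)
round 3: derive flow(j,f) via R3 from flow(j,d), flow(d,f)
round 3: derive flow(j,g) via R3 from flow(j,d), flow(d,g)
round 3: derive flow(j,j) via R3 from flow(j,e), flow(e,j)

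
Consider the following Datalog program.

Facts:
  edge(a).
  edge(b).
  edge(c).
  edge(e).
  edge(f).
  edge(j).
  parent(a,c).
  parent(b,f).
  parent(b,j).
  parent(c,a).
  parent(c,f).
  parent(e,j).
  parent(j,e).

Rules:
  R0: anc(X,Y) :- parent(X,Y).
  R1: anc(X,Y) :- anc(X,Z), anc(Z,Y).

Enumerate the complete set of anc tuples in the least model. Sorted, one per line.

anc(a,a)
anc(a,c)
anc(a,f)
anc(b,e)
anc(b,f)
anc(b,j)
anc(c,a)
anc(c,c)
anc(c,f)
anc(e,e)
anc(e,j)
anc(j,e)
anc(j,j)

round 1: derive anc(a,c) via R0 from parent(a,c)
round 1: derive anc(b,f) via R0 from parent(b,f)
round 1: derive anc(b,j) via R0 from parent(b,j)
round 1: derive anc(c,a) via R0 from parent(c,a)
round 1: derive anc(c,f) via R0 from parent(c,f)
round 1: derive anc(e,j) via R0 from parent(e,j)
round 1: derive anc(j,e) via R0 from parent(j,e)
round 2: derive anc(a,a) via R1 from anc(a,c), anc(c,a)
round 2: derive anc(a,f) via R1 from anc(a,c), anc(c,f)
round 2: derive anc(b,e) via R1 from anc(b,j), anc(j,e)
round 2: derive anc(c,c) via R1 from anc(c,a), anc(a,c)
round 2: derive anc(e,e) via R1 from anc(e,j), anc(j,e)
round 2: derive anc(j,j) via R1 from anc(j,e), anc(e,j)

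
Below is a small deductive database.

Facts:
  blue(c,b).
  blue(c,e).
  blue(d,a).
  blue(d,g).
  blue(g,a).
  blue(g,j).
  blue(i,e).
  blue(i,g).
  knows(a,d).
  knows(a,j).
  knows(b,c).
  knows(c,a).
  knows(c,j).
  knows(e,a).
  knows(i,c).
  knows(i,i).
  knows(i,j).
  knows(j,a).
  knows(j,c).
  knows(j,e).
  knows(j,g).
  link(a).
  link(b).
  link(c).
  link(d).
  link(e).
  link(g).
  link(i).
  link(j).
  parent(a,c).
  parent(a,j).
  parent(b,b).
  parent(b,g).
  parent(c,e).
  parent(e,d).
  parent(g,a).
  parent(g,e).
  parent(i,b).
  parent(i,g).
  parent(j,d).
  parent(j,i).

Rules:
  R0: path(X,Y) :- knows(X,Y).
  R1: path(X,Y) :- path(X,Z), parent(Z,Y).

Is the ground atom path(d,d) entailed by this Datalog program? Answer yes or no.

no

round 1: derive path(a,d) via R0 from knows(a,d)
round 1: derive path(a,j) via R0 from knows(a,j)
round 1: derive path(b,c) via R0 from knows(b,c)
round 1: derive path(c,a) via R0 from knows(c,a)
round 1: derive path(c,j) via R0 from knows(c,j)
round 1: derive path(e,a) via R0 from knows(e,a)
round 1: derive path(i,c) via R0 from knows(i,c)
round 1: derive path(i,i) via R0 from knows(i,i)
round 1: derive path(i,j) via R0 from knows(i,j)
round 1: derive path(j,a) via R0 from knows(j,a)
round 1: derive path(j,c) via R0 from knows(j,c)
round 1: derive path(j,e) via R0 from knows(j,e)
round 1: derive path(j,g) via R0 from knows(j,g)
round 2: derive path(a,i) via R1 from path(a,j), parent(j,i)
round 2: derive path(b,e) via R1 from path(b,c), parent(c,e)
round 2: derive path(c,c) via R1 from path(c,a), parent(a,c)
round 2: derive path(c,d) via R1 from path(c,j), parent(j,d)
round 2: derive path(c,i) via R1 from path(c,j), parent(j,i)
round 2: derive path(e,c) via R1 from path(e,a), parent(a,c)
round 2: derive path(e,j) via R1 from path(e,a), parent(a,j)
round 2: derive path(i,b) via R1 from path(i,i), parent(i,b)
round 2: derive path(i,d) via R1 from path(i,j), parent(j,d)
round 2: derive path(i,e) via R1 from path(i,c), parent(c,e)
round 2: derive path(i,g) via R1 from path(i,i), parent(i,g)
round 2: derive path(j,d) via R1 from path(j,e), parent(e,d)
round 2: derive path(j,j) via R1 from path(j,a), parent(a,j)
round 3: derive path(a,b) via R1 from path(a,i), parent(i,b)
round 3: derive path(a,g) via R1 from path(a,i), parent(i,g)
round 3: derive path(b,d) via R1 from path(b,e), parent(e,d)
round 3: derive path(c,b) via R1 from path(c,i), parent(i,b)
round 3: derive path(c,e) via R1 from path(c,c), parent(c,e)
round 3: derive path(c,g) via R1 from path(c,i), parent(i,g)
round 3: derive path(e,d) via R1 from path(e,j), parent(j,d)
round 3: derive path(e,e) via R1 from path(e,c), parent(c,e)
round 3: derive path(e,i) via R1 from path(e,j), parent(j,i)
round 3: derive path(i,a) via R1 from path(i,g), parent(g,a)
round 3: derive path(j,i) via R1 from path(j,j), parent(j,i)
round 4: derive path(a,a) via R1 from path(a,g), parent(g,a)
round 4: derive path(a,e) via R1 from path(a,g), parent(g,e)
round 4: derive path(e,b) via R1 from path(e,i), parent(i,b)
round 4: derive path(e,g) via R1 from path(e,i), parent(i,g)
round 4: derive path(j,b) via R1 from path(j,i), parent(i,b)
round 5: derive path(a,c) via R1 from path(a,a), parent(a,c)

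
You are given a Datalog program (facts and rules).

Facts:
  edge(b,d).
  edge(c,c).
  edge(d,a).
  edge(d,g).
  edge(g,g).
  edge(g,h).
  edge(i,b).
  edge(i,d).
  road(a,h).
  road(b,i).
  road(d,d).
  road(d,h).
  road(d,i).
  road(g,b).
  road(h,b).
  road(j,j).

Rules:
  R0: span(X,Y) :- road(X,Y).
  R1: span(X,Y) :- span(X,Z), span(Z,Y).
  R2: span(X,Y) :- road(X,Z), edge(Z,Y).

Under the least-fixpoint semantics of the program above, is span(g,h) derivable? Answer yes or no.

round 1: derive span(a,h) via R0 from road(a,h)
round 1: derive span(b,i) via R0 from road(b,i)
round 1: derive span(d,d) via R0 from road(d,d)
round 1: derive span(d,h) via R0 from road(d,h)
round 1: derive span(d,i) via R0 from road(d,i)
round 1: derive span(g,b) via R0 from road(g,b)
round 1: derive span(h,b) via R0 from road(h,b)
round 1: derive span(j,j) via R0 from road(j,j)
round 1: derive span(b,b) via R2 from road(b,i), edge(i,b)
round 1: derive span(b,d) via R2 from road(b,i), edge(i,d)
round 1: derive span(d,a) via R2 from road(d,d), edge(d,a)
round 1: derive span(d,b) via R2 from road(d,i), edge(i,b)
round 1: derive span(d,g) via R2 from road(d,d), edge(d,g)
round 1: derive span(g,d) via R2 from road(g,b), edge(b,d)
round 1: derive span(h,d) via R2 from road(h,b), edge(b,d)
round 2: derive span(a,b) via R1 from span(a,h), span(h,b)
round 2: derive span(a,d) via R1 from span(a,h), span(h,d)
round 2: derive span(b,a) via R1 from span(b,d), span(d,a)
round 2: derive span(b,g) via R1 from span(b,d), span(d,g)
round 2: derive span(b,h) via R1 from span(b,d), span(d,h)
round 2: derive span(g,a) via R1 from span(g,d), span(d,a)
round 2: derive span(g,g) via R1 from span(g,d), span(d,g)
round 2: derive span(g,h) via R1 from span(g,d), span(d,h)
round 2: derive span(g,i) via R1 from span(g,b), span(b,i)
round 2: derive span(h,a) via R1 from span(h,d), span(d,a)
round 2: derive span(h,g) via R1 from span(h,d), span(d,g)
round 2: derive span(h,h) via R1 from span(h,d), span(d,h)
round 2: derive span(h,i) via R1 from span(h,b), span(b,i)
round 3: derive span(a,a) via R1 from span(a,b), span(b,a)
round 3: derive span(a,g) via R1 from span(a,b), span(b,g)
round 3: derive span(a,i) via R1 from span(a,b), span(b,i)

yes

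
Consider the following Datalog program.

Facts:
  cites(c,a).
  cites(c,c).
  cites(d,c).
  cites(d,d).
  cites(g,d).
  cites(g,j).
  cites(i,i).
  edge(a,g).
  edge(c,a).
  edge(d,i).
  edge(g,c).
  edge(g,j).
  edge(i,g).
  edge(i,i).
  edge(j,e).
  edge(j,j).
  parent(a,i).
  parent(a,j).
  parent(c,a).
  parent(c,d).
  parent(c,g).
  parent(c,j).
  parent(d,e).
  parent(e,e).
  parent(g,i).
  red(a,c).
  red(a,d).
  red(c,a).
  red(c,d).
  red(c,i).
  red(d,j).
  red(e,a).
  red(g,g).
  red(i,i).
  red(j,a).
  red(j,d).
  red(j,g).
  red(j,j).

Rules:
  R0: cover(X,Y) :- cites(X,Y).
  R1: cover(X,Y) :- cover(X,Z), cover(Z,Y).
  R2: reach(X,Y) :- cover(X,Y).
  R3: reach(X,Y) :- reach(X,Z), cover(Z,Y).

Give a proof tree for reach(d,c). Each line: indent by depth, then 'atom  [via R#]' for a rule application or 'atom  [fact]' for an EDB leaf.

round 1: derive cover(c,a) via R0 from cites(c,a)
round 1: derive cover(c,c) via R0 from cites(c,c)
round 1: derive cover(d,c) via R0 from cites(d,c)
round 1: derive cover(d,d) via R0 from cites(d,d)
round 1: derive cover(g,d) via R0 from cites(g,d)
round 1: derive cover(g,j) via R0 from cites(g,j)
round 1: derive cover(i,i) via R0 from cites(i,i)
round 2: derive cover(d,a) via R1 from cover(d,c), cover(c,a)
round 2: derive cover(g,c) via R1 from cover(g,d), cover(d,c)
round 2: derive reach(c,a) via R2 from cover(c,a)
round 2: derive reach(c,c) via R2 from cover(c,c)
round 2: derive reach(d,c) via R2 from cover(d,c)
round 2: derive reach(d,d) via R2 from cover(d,d)
round 2: derive reach(g,d) via R2 from cover(g,d)
round 2: derive reach(g,j) via R2 from cover(g,j)
round 2: derive reach(i,i) via R2 from cover(i,i)
round 3: derive cover(g,a) via R1 from cover(g,c), cover(c,a)
round 3: derive reach(d,a) via R2 from cover(d,a)
round 3: derive reach(g,c) via R2 from cover(g,c)
round 3: derive reach(g,a) via R3 from reach(g,d), cover(d,a)

reach(d,c)  [via R2]
  cover(d,c)  [via R0]
    cites(d,c)  [fact]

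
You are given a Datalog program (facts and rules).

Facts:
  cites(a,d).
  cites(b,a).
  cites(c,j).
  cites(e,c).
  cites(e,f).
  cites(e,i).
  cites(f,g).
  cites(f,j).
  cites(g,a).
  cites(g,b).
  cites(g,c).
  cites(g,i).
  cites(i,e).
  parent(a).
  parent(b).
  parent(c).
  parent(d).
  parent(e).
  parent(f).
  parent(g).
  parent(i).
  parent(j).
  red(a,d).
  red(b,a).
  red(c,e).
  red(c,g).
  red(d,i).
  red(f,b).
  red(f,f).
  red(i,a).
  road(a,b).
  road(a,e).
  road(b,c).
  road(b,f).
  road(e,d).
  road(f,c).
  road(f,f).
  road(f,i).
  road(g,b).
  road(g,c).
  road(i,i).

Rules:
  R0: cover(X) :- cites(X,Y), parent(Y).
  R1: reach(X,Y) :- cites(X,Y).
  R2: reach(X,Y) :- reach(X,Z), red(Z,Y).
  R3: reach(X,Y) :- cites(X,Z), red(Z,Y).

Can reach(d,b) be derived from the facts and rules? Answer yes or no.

no

round 1: derive reach(a,d) via R1 from cites(a,d)
round 1: derive reach(b,a) via R1 from cites(b,a)
round 1: derive reach(c,j) via R1 from cites(c,j)
round 1: derive reach(e,c) via R1 from cites(e,c)
round 1: derive reach(e,f) via R1 from cites(e,f)
round 1: derive reach(e,i) via R1 from cites(e,i)
round 1: derive reach(f,g) via R1 from cites(f,g)
round 1: derive reach(f,j) via R1 from cites(f,j)
round 1: derive reach(g,a) via R1 from cites(g,a)
round 1: derive reach(g,b) via R1 from cites(g,b)
round 1: derive reach(g,c) via R1 from cites(g,c)
round 1: derive reach(g,i) via R1 from cites(g,i)
round 1: derive reach(i,e) via R1 from cites(i,e)
round 1: derive reach(a,i) via R3 from cites(a,d), red(d,i)
round 1: derive reach(b,d) via R3 from cites(b,a), red(a,d)
round 1: derive reach(e,a) via R3 from cites(e,i), red(i,a)
round 1: derive reach(e,b) via R3 from cites(e,f), red(f,b)
round 1: derive reach(e,e) via R3 from cites(e,c), red(c,e)
round 1: derive reach(e,g) via R3 from cites(e,c), red(c,g)
round 1: derive reach(g,d) via R3 from cites(g,a), red(a,d)
round 1: derive reach(g,e) via R3 from cites(g,c), red(c,e)
round 1: derive reach(g,g) via R3 from cites(g,c), red(c,g)
round 2: derive reach(a,a) via R2 from reach(a,i), red(i,a)
round 2: derive reach(b,i) via R2 from reach(b,d), red(d,i)
round 2: derive reach(e,d) via R2 from reach(e,a), red(a,d)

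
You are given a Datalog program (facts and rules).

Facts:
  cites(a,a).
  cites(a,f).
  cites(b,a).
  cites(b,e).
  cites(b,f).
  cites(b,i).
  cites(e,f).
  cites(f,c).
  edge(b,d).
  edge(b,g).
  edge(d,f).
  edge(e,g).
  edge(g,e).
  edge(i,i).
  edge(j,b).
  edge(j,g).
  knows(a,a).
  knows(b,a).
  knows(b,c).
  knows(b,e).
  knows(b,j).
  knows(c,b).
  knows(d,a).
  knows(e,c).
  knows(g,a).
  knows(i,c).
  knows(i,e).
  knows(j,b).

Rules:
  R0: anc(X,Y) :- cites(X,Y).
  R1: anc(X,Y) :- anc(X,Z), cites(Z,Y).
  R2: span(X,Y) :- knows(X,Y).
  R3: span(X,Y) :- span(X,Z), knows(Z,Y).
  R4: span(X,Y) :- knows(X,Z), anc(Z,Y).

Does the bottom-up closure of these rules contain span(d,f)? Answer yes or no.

yes

round 1: derive anc(a,a) via R0 from cites(a,a)
round 1: derive anc(a,f) via R0 from cites(a,f)
round 1: derive anc(b,a) via R0 from cites(b,a)
round 1: derive anc(b,e) via R0 from cites(b,e)
round 1: derive anc(b,f) via R0 from cites(b,f)
round 1: derive anc(b,i) via R0 from cites(b,i)
round 1: derive anc(e,f) via R0 from cites(e,f)
round 1: derive anc(f,c) via R0 from cites(f,c)
round 1: derive span(a,a) via R2 from knows(a,a)
round 1: derive span(b,a) via R2 from knows(b,a)
round 1: derive span(b,c) via R2 from knows(b,c)
round 1: derive span(b,e) via R2 from knows(b,e)
round 1: derive span(b,j) via R2 from knows(b,j)
round 1: derive span(c,b) via R2 from knows(c,b)
round 1: derive span(d,a) via R2 from knows(d,a)
round 1: derive span(e,c) via R2 from knows(e,c)
round 1: derive span(g,a) via R2 from knows(g,a)
round 1: derive span(i,c) via R2 from knows(i,c)
round 1: derive span(i,e) via R2 from knows(i,e)
round 1: derive span(j,b) via R2 from knows(j,b)
round 2: derive anc(a,c) via R1 from anc(a,f), cites(f,c)
round 2: derive anc(b,c) via R1 from anc(b,f), cites(f,c)
round 2: derive anc(e,c) via R1 from anc(e,f), cites(f,c)
round 2: derive span(b,b) via R3 from span(b,c), knows(c,b)
round 2: derive span(c,a) via R3 from span(c,b), knows(b,a)
round 2: derive span(c,c) via R3 from span(c,b), knows(b,c)
round 2: derive span(c,e) via R3 from span(c,b), knows(b,e)
round 2: derive span(c,j) via R3 from span(c,b), knows(b,j)
round 2: derive span(e,b) via R3 from span(e,c), knows(c,b)
round 2: derive span(i,b) via R3 from span(i,c), knows(c,b)
round 2: derive span(j,a) via R3 from span(j,b), knows(b,a)
round 2: derive span(j,c) via R3 from span(j,b), knows(b,c)
round 2: derive span(j,e) via R3 from span(j,b), knows(b,e)
round 2: derive span(j,j) via R3 from span(j,b), knows(b,j)
round 2: derive span(a,f) via R4 from knows(a,a), anc(a,f)
round 2: derive span(b,f) via R4 from knows(b,a), anc(a,f)
round 2: derive span(c,f) via R4 from knows(c,b), anc(b,f)
round 2: derive span(c,i) via R4 from knows(c,b), anc(b,i)
round 2: derive span(d,f) via R4 from knows(d,a), anc(a,f)
round 2: derive span(g,f) via R4 from knows(g,a), anc(a,f)
round 2: derive span(i,f) via R4 from knows(i,e), anc(e,f)
round 2: derive span(j,f) via R4 from knows(j,b), anc(b,f)
round 2: derive span(j,i) via R4 from knows(j,b), anc(b,i)
round 3: derive span(e,a) via R3 from span(e,b), knows(b,a)
round 3: derive span(e,e) via R3 from span(e,b), knows(b,e)
round 3: derive span(e,j) via R3 from span(e,b), knows(b,j)
round 3: derive span(i,a) via R3 from span(i,b), knows(b,a)
round 3: derive span(i,j) via R3 from span(i,b), knows(b,j)
round 3: derive span(a,c) via R4 from knows(a,a), anc(a,c)
round 3: derive span(d,c) via R4 from knows(d,a), anc(a,c)
round 3: derive span(g,c) via R4 from knows(g,a), anc(a,c)
round 4: derive span(a,b) via R3 from span(a,c), knows(c,b)
round 4: derive span(d,b) via R3 from span(d,c), knows(c,b)
round 4: derive span(g,b) via R3 from span(g,c), knows(c,b)
round 5: derive span(a,e) via R3 from span(a,b), knows(b,e)
round 5: derive span(a,j) via R3 from span(a,b), knows(b,j)
round 5: derive span(d,e) via R3 from span(d,b), knows(b,e)
round 5: derive span(d,j) via R3 from span(d,b), knows(b,j)
round 5: derive span(g,e) via R3 from span(g,b), knows(b,e)
round 5: derive span(g,j) via R3 from span(g,b), knows(b,j)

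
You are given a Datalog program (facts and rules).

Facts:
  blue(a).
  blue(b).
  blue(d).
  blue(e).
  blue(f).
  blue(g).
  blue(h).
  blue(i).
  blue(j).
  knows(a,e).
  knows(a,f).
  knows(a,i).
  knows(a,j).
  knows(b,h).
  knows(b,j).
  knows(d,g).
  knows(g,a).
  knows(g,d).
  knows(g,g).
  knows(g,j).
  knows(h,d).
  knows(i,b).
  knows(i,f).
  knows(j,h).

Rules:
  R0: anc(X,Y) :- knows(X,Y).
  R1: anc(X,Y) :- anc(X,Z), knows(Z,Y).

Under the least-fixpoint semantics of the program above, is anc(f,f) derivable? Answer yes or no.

round 1: derive anc(a,e) via R0 from knows(a,e)
round 1: derive anc(a,f) via R0 from knows(a,f)
round 1: derive anc(a,i) via R0 from knows(a,i)
round 1: derive anc(a,j) via R0 from knows(a,j)
round 1: derive anc(b,h) via R0 from knows(b,h)
round 1: derive anc(b,j) via R0 from knows(b,j)
round 1: derive anc(d,g) via R0 from knows(d,g)
round 1: derive anc(g,a) via R0 from knows(g,a)
round 1: derive anc(g,d) via R0 from knows(g,d)
round 1: derive anc(g,g) via R0 from knows(g,g)
round 1: derive anc(g,j) via R0 from knows(g,j)
round 1: derive anc(h,d) via R0 from knows(h,d)
round 1: derive anc(i,b) via R0 from knows(i,b)
round 1: derive anc(i,f) via R0 from knows(i,f)
round 1: derive anc(j,h) via R0 from knows(j,h)
round 2: derive anc(a,b) via R1 from anc(a,i), knows(i,b)
round 2: derive anc(a,h) via R1 from anc(a,j), knows(j,h)
round 2: derive anc(b,d) via R1 from anc(b,h), knows(h,d)
round 2: derive anc(d,a) via R1 from anc(d,g), knows(g,a)
round 2: derive anc(d,d) via R1 from anc(d,g), knows(g,d)
round 2: derive anc(d,j) via R1 from anc(d,g), knows(g,j)
round 2: derive anc(g,e) via R1 from anc(g,a), knows(a,e)
round 2: derive anc(g,f) via R1 from anc(g,a), knows(a,f)
round 2: derive anc(g,h) via R1 from anc(g,j), knows(j,h)
round 2: derive anc(g,i) via R1 from anc(g,a), knows(a,i)
round 2: derive anc(h,g) via R1 from anc(h,d), knows(d,g)
round 2: derive anc(i,h) via R1 from anc(i,b), knows(b,h)
round 2: derive anc(i,j) via R1 from anc(i,b), knows(b,j)
round 2: derive anc(j,d) via R1 from anc(j,h), knows(h,d)
round 3: derive anc(a,d) via R1 from anc(a,h), knows(h,d)
round 3: derive anc(b,g) via R1 from anc(b,d), knows(d,g)
round 3: derive anc(d,e) via R1 from anc(d,a), knows(a,e)
round 3: derive anc(d,f) via R1 from anc(d,a), knows(a,f)
round 3: derive anc(d,h) via R1 from anc(d,j), knows(j,h)
round 3: derive anc(d,i) via R1 from anc(d,a), knows(a,i)
round 3: derive anc(g,b) via R1 from anc(g,i), knows(i,b)
round 3: derive anc(h,a) via R1 from anc(h,g), knows(g,a)
round 3: derive anc(h,j) via R1 from anc(h,g), knows(g,j)
round 3: derive anc(i,d) via R1 from anc(i,h), knows(h,d)
round 3: derive anc(j,g) via R1 from anc(j,d), knows(d,g)
round 4: derive anc(a,g) via R1 from anc(a,d), knows(d,g)
round 4: derive anc(b,a) via R1 from anc(b,g), knows(g,a)
round 4: derive anc(d,b) via R1 from anc(d,i), knows(i,b)
round 4: derive anc(h,e) via R1 from anc(h,a), knows(a,e)
round 4: derive anc(h,f) via R1 from anc(h,a), knows(a,f)
round 4: derive anc(h,h) via R1 from anc(h,j), knows(j,h)
round 4: derive anc(h,i) via R1 from anc(h,a), knows(a,i)
round 4: derive anc(i,g) via R1 from anc(i,d), knows(d,g)
round 4: derive anc(j,a) via R1 from anc(j,g), knows(g,a)
round 4: derive anc(j,j) via R1 from anc(j,g), knows(g,j)
round 5: derive anc(a,a) via R1 from anc(a,g), knows(g,a)
round 5: derive anc(b,e) via R1 from anc(b,a), knows(a,e)
round 5: derive anc(b,f) via R1 from anc(b,a), knows(a,f)
round 5: derive anc(b,i) via R1 from anc(b,a), knows(a,i)
round 5: derive anc(h,b) via R1 from anc(h,i), knows(i,b)
round 5: derive anc(i,a) via R1 from anc(i,g), knows(g,a)
round 5: derive anc(j,e) via R1 from anc(j,a), knows(a,e)
round 5: derive anc(j,f) via R1 from anc(j,a), knows(a,f)
round 5: derive anc(j,i) via R1 from anc(j,a), knows(a,i)
round 6: derive anc(b,b) via R1 from anc(b,i), knows(i,b)
round 6: derive anc(i,e) via R1 from anc(i,a), knows(a,e)
round 6: derive anc(i,i) via R1 from anc(i,a), knows(a,i)
round 6: derive anc(j,b) via R1 from anc(j,i), knows(i,b)

no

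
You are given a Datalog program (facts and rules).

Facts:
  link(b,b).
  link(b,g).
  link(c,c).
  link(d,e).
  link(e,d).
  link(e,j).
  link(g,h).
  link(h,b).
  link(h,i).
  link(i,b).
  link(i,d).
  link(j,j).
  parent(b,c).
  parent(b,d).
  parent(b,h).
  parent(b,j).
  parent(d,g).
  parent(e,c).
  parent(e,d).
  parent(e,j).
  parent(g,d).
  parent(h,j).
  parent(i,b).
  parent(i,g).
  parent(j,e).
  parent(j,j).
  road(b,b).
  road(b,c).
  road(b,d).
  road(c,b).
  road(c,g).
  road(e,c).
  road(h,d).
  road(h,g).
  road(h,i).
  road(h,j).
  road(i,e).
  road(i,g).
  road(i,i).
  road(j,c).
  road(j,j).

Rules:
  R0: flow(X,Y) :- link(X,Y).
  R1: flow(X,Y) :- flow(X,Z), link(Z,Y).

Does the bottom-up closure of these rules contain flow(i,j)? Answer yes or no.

yes

round 1: derive flow(b,b) via R0 from link(b,b)
round 1: derive flow(b,g) via R0 from link(b,g)
round 1: derive flow(c,c) via R0 from link(c,c)
round 1: derive flow(d,e) via R0 from link(d,e)
round 1: derive flow(e,d) via R0 from link(e,d)
round 1: derive flow(e,j) via R0 from link(e,j)
round 1: derive flow(g,h) via R0 from link(g,h)
round 1: derive flow(h,b) via R0 from link(h,b)
round 1: derive flow(h,i) via R0 from link(h,i)
round 1: derive flow(i,b) via R0 from link(i,b)
round 1: derive flow(i,d) via R0 from link(i,d)
round 1: derive flow(j,j) via R0 from link(j,j)
round 2: derive flow(b,h) via R1 from flow(b,g), link(g,h)
round 2: derive flow(d,d) via R1 from flow(d,e), link(e,d)
round 2: derive flow(d,j) via R1 from flow(d,e), link(e,j)
round 2: derive flow(e,e) via R1 from flow(e,d), link(d,e)
round 2: derive flow(g,b) via R1 from flow(g,h), link(h,b)
round 2: derive flow(g,i) via R1 from flow(g,h), link(h,i)
round 2: derive flow(h,d) via R1 from flow(h,i), link(i,d)
round 2: derive flow(h,g) via R1 from flow(h,b), link(b,g)
round 2: derive flow(i,e) via R1 from flow(i,d), link(d,e)
round 2: derive flow(i,g) via R1 from flow(i,b), link(b,g)
round 3: derive flow(b,i) via R1 from flow(b,h), link(h,i)
round 3: derive flow(g,d) via R1 from flow(g,i), link(i,d)
round 3: derive flow(g,g) via R1 from flow(g,b), link(b,g)
round 3: derive flow(h,e) via R1 from flow(h,d), link(d,e)
round 3: derive flow(h,h) via R1 from flow(h,g), link(g,h)
round 3: derive flow(i,h) via R1 from flow(i,g), link(g,h)
round 3: derive flow(i,j) via R1 from flow(i,e), link(e,j)
round 4: derive flow(b,d) via R1 from flow(b,i), link(i,d)
round 4: derive flow(g,e) via R1 from flow(g,d), link(d,e)
round 4: derive flow(h,j) via R1 from flow(h,e), link(e,j)
round 4: derive flow(i,i) via R1 from flow(i,h), link(h,i)
round 5: derive flow(b,e) via R1 from flow(b,d), link(d,e)
round 5: derive flow(g,j) via R1 from flow(g,e), link(e,j)
round 6: derive flow(b,j) via R1 from flow(b,e), link(e,j)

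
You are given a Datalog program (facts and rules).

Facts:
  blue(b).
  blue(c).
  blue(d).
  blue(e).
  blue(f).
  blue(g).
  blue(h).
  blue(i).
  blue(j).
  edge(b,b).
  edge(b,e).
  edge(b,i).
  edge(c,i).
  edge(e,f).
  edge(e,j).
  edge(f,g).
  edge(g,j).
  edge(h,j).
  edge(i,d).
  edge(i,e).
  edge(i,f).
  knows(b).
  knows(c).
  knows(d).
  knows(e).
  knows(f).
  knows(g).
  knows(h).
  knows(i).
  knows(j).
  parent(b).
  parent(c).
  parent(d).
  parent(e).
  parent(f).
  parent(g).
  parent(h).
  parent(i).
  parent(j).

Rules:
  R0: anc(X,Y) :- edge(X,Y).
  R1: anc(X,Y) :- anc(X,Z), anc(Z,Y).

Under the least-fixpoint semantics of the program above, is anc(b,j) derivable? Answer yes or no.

yes

round 1: derive anc(b,b) via R0 from edge(b,b)
round 1: derive anc(b,e) via R0 from edge(b,e)
round 1: derive anc(b,i) via R0 from edge(b,i)
round 1: derive anc(c,i) via R0 from edge(c,i)
round 1: derive anc(e,f) via R0 from edge(e,f)
round 1: derive anc(e,j) via R0 from edge(e,j)
round 1: derive anc(f,g) via R0 from edge(f,g)
round 1: derive anc(g,j) via R0 from edge(g,j)
round 1: derive anc(h,j) via R0 from edge(h,j)
round 1: derive anc(i,d) via R0 from edge(i,d)
round 1: derive anc(i,e) via R0 from edge(i,e)
round 1: derive anc(i,f) via R0 from edge(i,f)
round 2: derive anc(b,d) via R1 from anc(b,i), anc(i,d)
round 2: derive anc(b,f) via R1 from anc(b,e), anc(e,f)
round 2: derive anc(b,j) via R1 from anc(b,e), anc(e,j)
round 2: derive anc(c,d) via R1 from anc(c,i), anc(i,d)
round 2: derive anc(c,e) via R1 from anc(c,i), anc(i,e)
round 2: derive anc(c,f) via R1 from anc(c,i), anc(i,f)
round 2: derive anc(e,g) via R1 from anc(e,f), anc(f,g)
round 2: derive anc(f,j) via R1 from anc(f,g), anc(g,j)
round 2: derive anc(i,g) via R1 from anc(i,f), anc(f,g)
round 2: derive anc(i,j) via R1 from anc(i,e), anc(e,j)
round 3: derive anc(b,g) via R1 from anc(b,e), anc(e,g)
round 3: derive anc(c,g) via R1 from anc(c,e), anc(e,g)
round 3: derive anc(c,j) via R1 from anc(c,e), anc(e,j)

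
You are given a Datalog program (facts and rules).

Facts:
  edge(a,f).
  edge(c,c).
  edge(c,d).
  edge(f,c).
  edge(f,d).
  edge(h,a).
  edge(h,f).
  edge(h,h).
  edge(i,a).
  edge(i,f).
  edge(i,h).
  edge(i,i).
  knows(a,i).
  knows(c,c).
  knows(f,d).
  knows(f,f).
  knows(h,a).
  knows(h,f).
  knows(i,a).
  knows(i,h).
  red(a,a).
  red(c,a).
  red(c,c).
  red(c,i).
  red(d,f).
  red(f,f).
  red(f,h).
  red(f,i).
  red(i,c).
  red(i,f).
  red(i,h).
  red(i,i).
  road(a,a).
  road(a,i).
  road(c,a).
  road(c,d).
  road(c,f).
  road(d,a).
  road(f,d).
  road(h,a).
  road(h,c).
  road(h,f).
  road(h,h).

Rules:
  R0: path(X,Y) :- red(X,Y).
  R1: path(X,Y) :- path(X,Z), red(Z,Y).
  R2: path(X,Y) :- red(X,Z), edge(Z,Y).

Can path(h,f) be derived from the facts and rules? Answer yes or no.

round 1: derive path(a,a) via R0 from red(a,a)
round 1: derive path(c,a) via R0 from red(c,a)
round 1: derive path(c,c) via R0 from red(c,c)
round 1: derive path(c,i) via R0 from red(c,i)
round 1: derive path(d,f) via R0 from red(d,f)
round 1: derive path(f,f) via R0 from red(f,f)
round 1: derive path(f,h) via R0 from red(f,h)
round 1: derive path(f,i) via R0 from red(f,i)
round 1: derive path(i,c) via R0 from red(i,c)
round 1: derive path(i,f) via R0 from red(i,f)
round 1: derive path(i,h) via R0 from red(i,h)
round 1: derive path(i,i) via R0 from red(i,i)
round 1: derive path(a,f) via R2 from red(a,a), edge(a,f)
round 1: derive path(c,d) via R2 from red(c,c), edge(c,d)
round 1: derive path(c,f) via R2 from red(c,a), edge(a,f)
round 1: derive path(c,h) via R2 from red(c,i), edge(i,h)
round 1: derive path(d,c) via R2 from red(d,f), edge(f,c)
round 1: derive path(d,d) via R2 from red(d,f), edge(f,d)
round 1: derive path(f,a) via R2 from red(f,h), edge(h,a)
round 1: derive path(f,c) via R2 from red(f,f), edge(f,c)
round 1: derive path(f,d) via R2 from red(f,f), edge(f,d)
round 1: derive path(i,a) via R2 from red(i,h), edge(h,a)
round 1: derive path(i,d) via R2 from red(i,c), edge(c,d)
round 2: derive path(a,h) via R1 from path(a,f), red(f,h)
round 2: derive path(a,i) via R1 from path(a,f), red(f,i)
round 2: derive path(d,a) via R1 from path(d,c), red(c,a)
round 2: derive path(d,h) via R1 from path(d,f), red(f,h)
round 2: derive path(d,i) via R1 from path(d,c), red(c,i)
round 3: derive path(a,c) via R1 from path(a,i), red(i,c)

no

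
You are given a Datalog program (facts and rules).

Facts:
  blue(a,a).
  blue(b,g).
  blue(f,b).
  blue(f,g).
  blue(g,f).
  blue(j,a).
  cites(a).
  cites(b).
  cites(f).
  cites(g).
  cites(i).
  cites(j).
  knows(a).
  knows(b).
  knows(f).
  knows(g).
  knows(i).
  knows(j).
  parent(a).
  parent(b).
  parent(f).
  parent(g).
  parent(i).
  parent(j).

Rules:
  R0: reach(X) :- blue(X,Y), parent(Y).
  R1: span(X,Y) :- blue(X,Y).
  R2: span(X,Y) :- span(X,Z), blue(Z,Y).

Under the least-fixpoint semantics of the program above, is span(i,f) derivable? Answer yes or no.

round 1: derive span(a,a) via R1 from blue(a,a)
round 1: derive span(b,g) via R1 from blue(b,g)
round 1: derive span(f,b) via R1 from blue(f,b)
round 1: derive span(f,g) via R1 from blue(f,g)
round 1: derive span(g,f) via R1 from blue(g,f)
round 1: derive span(j,a) via R1 from blue(j,a)
round 2: derive span(b,f) via R2 from span(b,g), blue(g,f)
round 2: derive span(f,f) via R2 from span(f,g), blue(g,f)
round 2: derive span(g,b) via R2 from span(g,f), blue(f,b)
round 2: derive span(g,g) via R2 from span(g,f), blue(f,g)
round 3: derive span(b,b) via R2 from span(b,f), blue(f,b)

no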